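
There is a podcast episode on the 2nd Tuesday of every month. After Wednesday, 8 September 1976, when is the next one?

September 1976 starts on a Wednesday; its first Tuesday is the 7th, so the 2nd Tuesday is the 14th — 14 September 1976.
14 September 1976 is after 8 September 1976, so that is the next one.

14 September 1976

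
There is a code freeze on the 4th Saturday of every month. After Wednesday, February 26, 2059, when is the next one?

February 2059 starts on a Saturday; its first Saturday is the 1st, so the 4th Saturday is the 22nd — February 22, 2059.
That is not after February 26, 2059, so look at March 2059.
March 2059 starts on a Saturday; its first Saturday is the 1st, so the 4th Saturday is the 22nd — March 22, 2059.

March 22, 2059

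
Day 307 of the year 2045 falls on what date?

January has 31 days (307 − 31 = 276 remain).
February has 28 days (276 − 28 = 248 remain).
March has 31 days (248 − 31 = 217 remain).
April has 30 days (217 − 30 = 187 remain).
May has 31 days (187 − 31 = 156 remain).
June has 30 days (156 − 30 = 126 remain).
July has 31 days (126 − 31 = 95 remain).
August has 31 days (95 − 31 = 64 remain).
September has 30 days (64 − 30 = 34 remain).
October has 31 days (34 − 31 = 3 remain).
3 into November → November 3.

November 3, 2045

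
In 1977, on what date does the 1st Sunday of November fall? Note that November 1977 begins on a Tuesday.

November 1977 begins on a Tuesday, so the first Sunday is November 6 (5 days later).

6 November 1977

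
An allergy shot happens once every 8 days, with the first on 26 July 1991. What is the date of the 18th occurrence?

The 18th occurrence is 17 intervals after the first: 17 × 8 = 136 days after 26 July 1991.
July has 31 days — 5 days to the end of July leaves 131.
August has 31 days (100 left).
September has 30 days (70 left).
October has 31 days (39 left).
November has 30 days (9 left).
9 days into December → 9 December 1991.

9 December 1991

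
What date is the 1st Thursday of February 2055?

4 February 2055

The first Thursday of February 2055 is February 4.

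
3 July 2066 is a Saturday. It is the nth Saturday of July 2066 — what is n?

1st

Day 3 falls in week ⌈3/7⌉ of the month.
Days 1–7 hold the 1st Saturday, 8–14 the 2nd, 15–21 the 3rd, 22–28 the 4th, 29–31 the 5th.
3 is in the range for the 1st.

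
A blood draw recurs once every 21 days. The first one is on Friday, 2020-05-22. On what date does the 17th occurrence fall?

2021-04-23

The 17th occurrence is 16 intervals after the first: 16 × 21 = 336 days after 2020-05-22.
May has 31 days — 9 days to the end of May leaves 327.
June has 30 days (297 left).
July has 31 days (266 left).
August has 31 days (235 left).
September has 30 days (205 left).
October has 31 days (174 left).
November has 30 days (144 left).
December has 31 days (113 left).
January has 31 days (82 left).
February has 28 days (54 left).
March has 31 days (23 left).
23 days into April → 2021-04-23.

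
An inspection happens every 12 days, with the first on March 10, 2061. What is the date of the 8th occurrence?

The 8th occurrence is 7 intervals after the first: 7 × 12 = 84 days after March 10, 2061.
March has 31 days — 21 days to the end of March leaves 63.
April has 30 days (33 left).
May has 31 days (2 left).
2 days into June → June 2, 2061.

June 2, 2061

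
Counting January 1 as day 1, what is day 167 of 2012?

15 June 2012

January has 31 days (167 − 31 = 136 remain).
February has 29 days (136 − 29 = 107 remain).
March has 31 days (107 − 31 = 76 remain).
April has 30 days (76 − 30 = 46 remain).
May has 31 days (46 − 31 = 15 remain).
15 into June → June 15.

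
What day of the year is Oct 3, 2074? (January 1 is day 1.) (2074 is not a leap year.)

276

Days in months before Oct: 31 + 28 + 31 + 30 + 31 + 30 + 31 + 31 + 30 = 273.
Plus 3 days into Oct → day 276.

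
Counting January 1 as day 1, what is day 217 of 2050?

January has 31 days (217 − 31 = 186 remain).
February has 28 days (186 − 28 = 158 remain).
March has 31 days (158 − 31 = 127 remain).
April has 30 days (127 − 30 = 97 remain).
May has 31 days (97 − 31 = 66 remain).
June has 30 days (66 − 30 = 36 remain).
July has 31 days (36 − 31 = 5 remain).
5 into August → August 5.

5 August 2050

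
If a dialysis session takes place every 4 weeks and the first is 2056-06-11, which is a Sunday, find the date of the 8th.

The 8th occurrence is 7 intervals after the first: 7 × 28 = 196 days after 2056-06-11.
June has 30 days — 19 days to the end of June leaves 177.
July has 31 days (146 left).
August has 31 days (115 left).
September has 30 days (85 left).
October has 31 days (54 left).
November has 30 days (24 left).
24 days into December → 2056-12-24.

2056-12-24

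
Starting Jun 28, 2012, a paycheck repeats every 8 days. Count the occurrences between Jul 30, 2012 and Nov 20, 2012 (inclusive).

Occurrences land 8·i days after Jun 28, 2012 for i = 0, 1, 2, …
Jul 30, 2012 is 32 days after the start; 32 ÷ 8 = 4 remainder 0. First occurrence in the window: #5 on Jul 30, 2012 (4×8 = 32 days in).
Nov 20, 2012 is 145 days after the start; 145 ÷ 8 = 18 remainder 1. Last occurrence in the window: #19 on Nov 19, 2012.
Occurrences #5 through #19: 15 in total.

15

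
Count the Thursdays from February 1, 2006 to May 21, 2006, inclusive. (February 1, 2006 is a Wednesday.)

16

February 1, 2006 is a Wednesday; the first Thursday on or after it is February 2, 2006 (1 day later).
From February 2, 2006 to May 21, 2006: 26 + 31 + 30 + 21 = 108 days (rest of February, March, April, May).
108 ÷ 7 = 15 full weeks with remainder 3, so 15 more Thursdays after the first → 16.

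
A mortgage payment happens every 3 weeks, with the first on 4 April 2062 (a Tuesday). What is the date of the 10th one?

The 10th occurrence is 9 intervals after the first: 9 × 21 = 189 days after 4 April 2062.
April has 30 days — 26 days to the end of April leaves 163.
May has 31 days (132 left).
June has 30 days (102 left).
July has 31 days (71 left).
August has 31 days (40 left).
September has 30 days (10 left).
10 days into October → 10 October 2062.

10 October 2062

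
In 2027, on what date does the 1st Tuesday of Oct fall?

The first Tuesday of Oct 2027 is Oct 5.

Oct 5, 2027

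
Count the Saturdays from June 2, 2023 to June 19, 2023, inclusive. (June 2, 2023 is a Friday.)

3

June 2, 2023 is a Friday; the first Saturday on or after it is June 3, 2023 (1 day later).
From June 3, 2023 to June 19, 2023 is 19 − 3 = 16 days.
16 ÷ 7 = 2 full weeks with remainder 2, so 2 more Saturdays after the first → 3.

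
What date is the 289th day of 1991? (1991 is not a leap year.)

16 October 1991

January has 31 days (289 − 31 = 258 remain).
February has 28 days (258 − 28 = 230 remain).
March has 31 days (230 − 31 = 199 remain).
April has 30 days (199 − 30 = 169 remain).
May has 31 days (169 − 31 = 138 remain).
June has 30 days (138 − 30 = 108 remain).
July has 31 days (108 − 31 = 77 remain).
August has 31 days (77 − 31 = 46 remain).
September has 30 days (46 − 30 = 16 remain).
16 into October → October 16.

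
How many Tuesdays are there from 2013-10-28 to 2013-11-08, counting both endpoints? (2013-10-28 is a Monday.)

2013-10-28 is a Monday; the first Tuesday on or after it is 2013-10-29 (1 day later).
From 2013-10-29 to 2013-11-08: 2 + 8 = 10 days (rest of October, November).
10 ÷ 7 = 1 full weeks with remainder 3, so 1 more Tuesdays after the first → 2.

2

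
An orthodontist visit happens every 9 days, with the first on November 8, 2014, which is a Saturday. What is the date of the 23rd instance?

May 25, 2015

The 23rd occurrence is 22 intervals after the first: 22 × 9 = 198 days after November 8, 2014.
November has 30 days — 22 days to the end of November leaves 176.
December has 31 days (145 left).
January has 31 days (114 left).
February has 28 days (86 left).
March has 31 days (55 left).
April has 30 days (25 left).
25 days into May → May 25, 2015.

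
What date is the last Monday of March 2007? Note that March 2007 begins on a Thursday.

26 March 2007

March 2007 begins on a Thursday, so the first Monday is March 5 (4 days later).
March 2007 has 31 days. Adding weeks: 5, 12, 19, 26 — the last one ≤ 31 is the 26th.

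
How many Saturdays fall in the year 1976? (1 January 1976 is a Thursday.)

52

1 January 1976 is a Thursday; the first Saturday on or after it is 3 January 1976 (2 days later).
From 3 January 1976 to 31 December 1976: 28 + 29 + 31 + 30 + 31 + 30 + 31 + 31 + 30 + 31 + 30 + 31 = 363 days (rest of January, February, March, April, May, June, July, August, September, October, November, December).
363 ÷ 7 = 51 full weeks with remainder 6, so 51 more Saturdays after the first → 52.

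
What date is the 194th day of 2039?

July 13, 2039

January has 31 days (194 − 31 = 163 remain).
February has 28 days (163 − 28 = 135 remain).
March has 31 days (135 − 31 = 104 remain).
April has 30 days (104 − 30 = 74 remain).
May has 31 days (74 − 31 = 43 remain).
June has 30 days (43 − 30 = 13 remain).
13 into July → July 13.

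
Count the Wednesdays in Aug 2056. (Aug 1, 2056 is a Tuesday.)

5

Aug 1, 2056 is a Tuesday; the first Wednesday on or after it is Aug 2, 2056 (1 day later).
From Aug 2, 2056 to Aug 31, 2056 is 31 − 2 = 29 days.
29 ÷ 7 = 4 full weeks with remainder 1, so 4 more Wednesdays after the first → 5.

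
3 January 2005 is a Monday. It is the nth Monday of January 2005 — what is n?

Day 3 falls in week ⌈3/7⌉ of the month.
Days 1–7 hold the 1st Monday, 8–14 the 2nd, 15–21 the 3rd, 22–28 the 4th, 29–31 the 5th.
3 is in the range for the 1st.

1st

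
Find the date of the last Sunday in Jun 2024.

Jun 2024 begins on a Saturday, so the first Sunday is Jun 2 (1 day later).
Jun 2024 has 30 days. Adding weeks: 2, 9, 16, 23, 30 — the last one ≤ 30 is the 30th.

Jun 30, 2024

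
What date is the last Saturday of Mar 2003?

The first Saturday of Mar 2003 is Mar 1.
Mar 2003 has 31 days. Adding weeks: 1, 8, 15, 22, 29 — the last one ≤ 31 is the 29th.

Mar 29, 2003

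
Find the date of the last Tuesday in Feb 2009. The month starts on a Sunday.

Feb 2009 begins on a Sunday, so the first Tuesday is Feb 3 (2 days later).
Feb 2009 has 28 days. Adding weeks: 3, 10, 17, 24 — the last one ≤ 28 is the 24th.

Feb 24, 2009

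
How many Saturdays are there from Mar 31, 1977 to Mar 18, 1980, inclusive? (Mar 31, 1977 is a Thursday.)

155

Mar 31, 1977 is a Thursday; the first Saturday on or after it is Apr 2, 1977 (2 days later).
From Apr 2, 1977 to Mar 18, 1980: 273 + 365 + 365 + 78 = 1081 days (rest of 1977, 1978, 1979, to Mar 18, 1980 in 1980).
1081 ÷ 7 = 154 full weeks with remainder 3, so 154 more Saturdays after the first → 155.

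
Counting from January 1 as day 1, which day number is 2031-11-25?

Days in months before November: 31 + 28 + 31 + 30 + 31 + 30 + 31 + 31 + 30 + 31 = 304.
Plus 25 days into November → day 329.

329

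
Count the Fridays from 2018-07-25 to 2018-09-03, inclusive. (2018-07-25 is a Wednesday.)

6

2018-07-25 is a Wednesday; the first Friday on or after it is 2018-07-27 (2 days later).
From 2018-07-27 to 2018-09-03: 4 + 31 + 3 = 38 days (rest of July, August, September).
38 ÷ 7 = 5 full weeks with remainder 3, so 5 more Fridays after the first → 6.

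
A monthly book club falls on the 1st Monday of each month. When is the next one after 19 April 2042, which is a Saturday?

April 2042 starts on a Tuesday, so its 1st Monday is 7 April 2042 (6 days in).
That is not after 19 April 2042, so look at May 2042.
May 2042 starts on a Thursday, so its 1st Monday is 5 May 2042 (4 days in).

5 May 2042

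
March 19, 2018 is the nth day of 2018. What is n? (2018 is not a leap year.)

78

Days in months before March: 31 + 28 = 59.
Plus 19 days into March → day 78.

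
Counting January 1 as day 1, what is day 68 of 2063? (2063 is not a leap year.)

January has 31 days (68 − 31 = 37 remain).
February has 28 days (37 − 28 = 9 remain).
9 into March → March 9.

March 9, 2063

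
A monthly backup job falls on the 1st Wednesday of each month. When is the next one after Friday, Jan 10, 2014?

Jan 2014 starts on a Wednesday, so its 1st Wednesday is Jan 1, 2014.
That is not after Jan 10, 2014, so look at Feb 2014.
Feb 2014 starts on a Saturday, so its 1st Wednesday is Feb 5, 2014 (4 days in).

Feb 5, 2014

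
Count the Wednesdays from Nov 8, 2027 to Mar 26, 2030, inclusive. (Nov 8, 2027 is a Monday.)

Nov 8, 2027 is a Monday; the first Wednesday on or after it is Nov 10, 2027 (2 days later).
From Nov 10, 2027 to Mar 26, 2030: 51 + 366 + 365 + 85 = 867 days (rest of 2027, 2028, 2029, to Mar 26, 2030 in 2030).
867 ÷ 7 = 123 full weeks with remainder 6, so 123 more Wednesdays after the first → 124.

124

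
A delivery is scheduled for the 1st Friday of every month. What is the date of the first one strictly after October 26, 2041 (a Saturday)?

November 1, 2041

October 2041 starts on a Tuesday, so its 1st Friday is October 4, 2041 (3 days in).
That is not after October 26, 2041, so look at November 2041.
November 2041 starts on a Friday, so its 1st Friday is November 1, 2041.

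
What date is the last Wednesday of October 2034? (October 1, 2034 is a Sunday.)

2034-10-25

October 2034 begins on a Sunday, so the first Wednesday is October 4 (3 days later).
October 2034 has 31 days. Adding weeks: 4, 11, 18, 25 — the last one ≤ 31 is the 25th.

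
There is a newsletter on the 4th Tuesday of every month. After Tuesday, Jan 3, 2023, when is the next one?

Jan 2023 starts on a Sunday; its first Tuesday is the 3rd, so the 4th Tuesday is the 24th — Jan 24, 2023.
Jan 24, 2023 is after Jan 3, 2023, so that is the next one.

Jan 24, 2023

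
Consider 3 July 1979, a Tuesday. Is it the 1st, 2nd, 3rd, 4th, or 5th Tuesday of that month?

Day 3 falls in week ⌈3/7⌉ of the month.
Days 1–7 hold the 1st Tuesday, 8–14 the 2nd, 15–21 the 3rd, 22–28 the 4th, 29–31 the 5th.
3 is in the range for the 1st.

1st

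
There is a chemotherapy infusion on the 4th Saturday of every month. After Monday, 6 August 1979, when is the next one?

August 1979 starts on a Wednesday; its first Saturday is the 4th, so the 4th Saturday is the 25th — 25 August 1979.
25 August 1979 is after 6 August 1979, so that is the next one.

25 August 1979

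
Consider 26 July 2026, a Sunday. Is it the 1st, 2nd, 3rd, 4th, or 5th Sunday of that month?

4th

Day 26 falls in week ⌈26/7⌉ of the month.
Days 1–7 hold the 1st Sunday, 8–14 the 2nd, 15–21 the 3rd, 22–28 the 4th, 29–31 the 5th.
26 is in the range for the 4th.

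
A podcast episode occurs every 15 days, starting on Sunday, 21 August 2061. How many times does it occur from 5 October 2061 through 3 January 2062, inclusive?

Occurrences land 15·i days after 21 August 2061 for i = 0, 1, 2, …
5 October 2061 is 45 days after the start; 45 ÷ 15 = 3 remainder 0. First occurrence in the window: #4 on 5 October 2061 (3×15 = 45 days in).
3 January 2062 is 135 days after the start; 135 ÷ 15 = 9 remainder 0. Last occurrence in the window: #10 on 3 January 2062.
Occurrences #4 through #10: 7 in total.

7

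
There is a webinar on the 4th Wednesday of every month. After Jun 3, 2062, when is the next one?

Jun 28, 2062

Jun 2062 starts on a Thursday; its first Wednesday is the 7th, so the 4th Wednesday is the 28th — Jun 28, 2062.
Jun 28, 2062 is after Jun 3, 2062, so that is the next one.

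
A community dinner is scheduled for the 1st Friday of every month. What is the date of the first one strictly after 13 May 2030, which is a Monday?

May 2030 starts on a Wednesday, so its 1st Friday is 3 May 2030 (2 days in).
That is not after 13 May 2030, so look at June 2030.
June 2030 starts on a Saturday, so its 1st Friday is 7 June 2030 (6 days in).

7 June 2030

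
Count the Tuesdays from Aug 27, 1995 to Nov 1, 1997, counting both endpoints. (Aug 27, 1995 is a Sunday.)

114

Aug 27, 1995 is a Sunday; the first Tuesday on or after it is Aug 29, 1995 (2 days later).
From Aug 29, 1995 to Nov 1, 1997: 124 + 366 + 305 = 795 days (rest of 1995, 1996, to Nov 1, 1997 in 1997).
795 ÷ 7 = 113 full weeks with remainder 4, so 113 more Tuesdays after the first → 114.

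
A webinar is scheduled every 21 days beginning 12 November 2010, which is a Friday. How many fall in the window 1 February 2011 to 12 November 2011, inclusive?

14

Occurrences land 21·i days after 12 November 2010 for i = 0, 1, 2, …
1 February 2011 is 81 days after the start; 81 ÷ 21 = 3 remainder 18; since the remainder is 18, round up to i = 4. First occurrence in the window: #5 on 4 February 2011 (4×21 = 84 days in).
12 November 2011 is 365 days after the start; 365 ÷ 21 = 17 remainder 8. Last occurrence in the window: #18 on 4 November 2011.
Occurrences #5 through #18: 14 in total.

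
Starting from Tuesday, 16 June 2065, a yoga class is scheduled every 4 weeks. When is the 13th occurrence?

The 13th occurrence is 12 intervals after the first: 12 × 28 = 336 days after 16 June 2065.
June has 30 days — 14 days to the end of June leaves 322.
July has 31 days (291 left).
August has 31 days (260 left).
September has 30 days (230 left).
October has 31 days (199 left).
November has 30 days (169 left).
December has 31 days (138 left).
January has 31 days (107 left).
February has 28 days (79 left).
March has 31 days (48 left).
April has 30 days (18 left).
18 days into May → 18 May 2066.

18 May 2066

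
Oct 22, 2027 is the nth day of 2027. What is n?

295

Days in months before Oct: 31 + 28 + 31 + 30 + 31 + 30 + 31 + 31 + 30 = 273.
Plus 22 days into Oct → day 295.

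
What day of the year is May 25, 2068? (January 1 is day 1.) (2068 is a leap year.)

Days in months before May: 31 + 29 + 31 + 30 = 121.
Plus 25 days into May → day 146.

146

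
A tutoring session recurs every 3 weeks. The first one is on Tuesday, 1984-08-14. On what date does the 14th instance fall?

1985-05-14

The 14th occurrence is 13 intervals after the first: 13 × 21 = 273 days after 1984-08-14.
August has 31 days — 17 days to the end of August leaves 256.
September has 30 days (226 left).
October has 31 days (195 left).
November has 30 days (165 left).
December has 31 days (134 left).
January has 31 days (103 left).
February has 28 days (75 left).
March has 31 days (44 left).
April has 30 days (14 left).
14 days into May → 1985-05-14.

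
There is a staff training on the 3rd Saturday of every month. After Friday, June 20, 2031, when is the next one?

June 2031 starts on a Sunday; its first Saturday is the 7th, so the 3rd Saturday is the 21st — June 21, 2031.
June 21, 2031 is after June 20, 2031, so that is the next one.

June 21, 2031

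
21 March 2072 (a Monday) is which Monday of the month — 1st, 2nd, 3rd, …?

3rd

Day 21 falls in week ⌈21/7⌉ of the month.
Days 1–7 hold the 1st Monday, 8–14 the 2nd, 15–21 the 3rd, 22–28 the 4th, 29–31 the 5th.
21 is in the range for the 3rd.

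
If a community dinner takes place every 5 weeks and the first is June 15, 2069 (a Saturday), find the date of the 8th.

February 15, 2070

The 8th occurrence is 7 intervals after the first: 7 × 35 = 245 days after June 15, 2069.
June has 30 days — 15 days to the end of June leaves 230.
July has 31 days (199 left).
August has 31 days (168 left).
September has 30 days (138 left).
October has 31 days (107 left).
November has 30 days (77 left).
December has 31 days (46 left).
January has 31 days (15 left).
15 days into February → February 15, 2070.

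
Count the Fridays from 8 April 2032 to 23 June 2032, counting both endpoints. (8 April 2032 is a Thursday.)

11

8 April 2032 is a Thursday; the first Friday on or after it is 9 April 2032 (1 day later).
From 9 April 2032 to 23 June 2032: 21 + 31 + 23 = 75 days (rest of April, May, June).
75 ÷ 7 = 10 full weeks with remainder 5, so 10 more Fridays after the first → 11.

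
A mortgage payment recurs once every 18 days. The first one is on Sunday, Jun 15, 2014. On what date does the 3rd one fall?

The 3rd occurrence is 2 intervals after the first: 2 × 18 = 36 days after Jun 15, 2014.
Jun has 30 days — 15 days to the end of Jun leaves 21.
21 days into Jul → Jul 21, 2014.

Jul 21, 2014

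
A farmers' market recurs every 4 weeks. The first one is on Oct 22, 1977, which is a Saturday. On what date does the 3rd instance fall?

The 3rd occurrence is 2 intervals after the first: 2 × 28 = 56 days after Oct 22, 1977.
Oct has 31 days — 9 days to the end of Oct leaves 47.
Nov has 30 days (17 left).
17 days into Dec → Dec 17, 1977.

Dec 17, 1977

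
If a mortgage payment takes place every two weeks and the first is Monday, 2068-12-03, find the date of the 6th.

2069-02-11

The 6th occurrence is 5 intervals after the first: 5 × 14 = 70 days after 2068-12-03.
December has 31 days — 28 days to the end of December leaves 42.
January has 31 days (11 left).
11 days into February → 2069-02-11.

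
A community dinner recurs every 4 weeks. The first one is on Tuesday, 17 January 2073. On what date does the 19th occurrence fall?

5 June 2074

The 19th occurrence is 18 intervals after the first: 18 × 28 = 504 days after 17 January 2073.
January has 31 days — 14 days to the end of January leaves 490.
From end of January to end of 2073 is 334 days (156 left).
January has 31 days (125 left).
February has 28 days (97 left).
March has 31 days (66 left).
April has 30 days (36 left).
May has 31 days (5 left).
5 days into June → 5 June 2074.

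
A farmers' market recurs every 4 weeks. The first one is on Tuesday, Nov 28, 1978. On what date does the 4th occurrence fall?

The 4th occurrence is 3 intervals after the first: 3 × 28 = 84 days after Nov 28, 1978.
Nov has 30 days — 2 days to the end of Nov leaves 82.
Dec has 31 days (51 left).
Jan has 31 days (20 left).
20 days into Feb → Feb 20, 1979.

Feb 20, 1979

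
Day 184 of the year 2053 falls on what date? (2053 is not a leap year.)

July 3, 2053

January has 31 days (184 − 31 = 153 remain).
February has 28 days (153 − 28 = 125 remain).
March has 31 days (125 − 31 = 94 remain).
April has 30 days (94 − 30 = 64 remain).
May has 31 days (64 − 31 = 33 remain).
June has 30 days (33 − 30 = 3 remain).
3 into July → July 3.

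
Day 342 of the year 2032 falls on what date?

December 7, 2032

January has 31 days (342 − 31 = 311 remain).
February has 29 days (311 − 29 = 282 remain).
March has 31 days (282 − 31 = 251 remain).
April has 30 days (251 − 30 = 221 remain).
May has 31 days (221 − 31 = 190 remain).
June has 30 days (190 − 30 = 160 remain).
July has 31 days (160 − 31 = 129 remain).
August has 31 days (129 − 31 = 98 remain).
September has 30 days (98 − 30 = 68 remain).
October has 31 days (68 − 31 = 37 remain).
November has 30 days (37 − 30 = 7 remain).
7 into December → December 7.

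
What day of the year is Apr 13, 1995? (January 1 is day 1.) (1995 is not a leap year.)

103

Days in months before Apr: 31 + 28 + 31 = 90.
Plus 13 days into Apr → day 103.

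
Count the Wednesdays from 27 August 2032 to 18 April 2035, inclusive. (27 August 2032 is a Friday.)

138

27 August 2032 is a Friday; the first Wednesday on or after it is 1 September 2032 (5 days later).
From 1 September 2032 to 18 April 2035: 121 + 365 + 365 + 108 = 959 days (rest of 2032, 2033, 2034, to 18 April 2035 in 2035).
959 ÷ 7 = 137 full weeks with remainder 0, so 137 more Wednesdays after the first → 138.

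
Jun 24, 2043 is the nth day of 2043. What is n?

175

Days in months before Jun: 31 + 28 + 31 + 30 + 31 = 151.
Plus 24 days into Jun → day 175.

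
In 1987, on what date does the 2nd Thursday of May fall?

The first Thursday of May 1987 is May 7.
The 2nd Thursday is 1 weeks later: 7 + 7 = 14.

1987-05-14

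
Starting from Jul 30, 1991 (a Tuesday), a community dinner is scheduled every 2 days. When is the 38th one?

The 38th occurrence is 37 intervals after the first: 37 × 2 = 74 days after Jul 30, 1991.
Jul has 31 days — 1 day to the end of Jul leaves 73.
Aug has 31 days (42 left).
Sep has 30 days (12 left).
12 days into Oct → Oct 12, 1991.

Oct 12, 1991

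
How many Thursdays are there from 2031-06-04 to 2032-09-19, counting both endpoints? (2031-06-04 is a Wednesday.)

68

2031-06-04 is a Wednesday; the first Thursday on or after it is 2031-06-05 (1 day later).
From 2031-06-05 to 2032-09-19: 209 + 263 = 472 days (rest of 2031, to 2032-09-19 in 2032).
472 ÷ 7 = 67 full weeks with remainder 3, so 67 more Thursdays after the first → 68.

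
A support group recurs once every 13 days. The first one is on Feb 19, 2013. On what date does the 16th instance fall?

The 16th occurrence is 15 intervals after the first: 15 × 13 = 195 days after Feb 19, 2013.
Feb has 28 days — 9 days to the end of Feb leaves 186.
Mar has 31 days (155 left).
Apr has 30 days (125 left).
May has 31 days (94 left).
Jun has 30 days (64 left).
Jul has 31 days (33 left).
Aug has 31 days (2 left).
2 days into Sep → Sep 2, 2013.

Sep 2, 2013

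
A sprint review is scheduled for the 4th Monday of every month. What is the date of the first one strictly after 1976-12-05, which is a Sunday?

December 1976 starts on a Wednesday; its first Monday is the 6th, so the 4th Monday is the 27th — 1976-12-27.
1976-12-27 is after 1976-12-05, so that is the next one.

1976-12-27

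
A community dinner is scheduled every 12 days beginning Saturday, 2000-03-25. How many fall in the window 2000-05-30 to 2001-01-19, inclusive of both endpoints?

Occurrences land 12·i days after 2000-03-25 for i = 0, 1, 2, …
2000-05-30 is 66 days after the start; 66 ÷ 12 = 5 remainder 6; since the remainder is 6, round up to i = 6. First occurrence in the window: #7 on 2000-06-05 (6×12 = 72 days in).
2001-01-19 is 300 days after the start; 300 ÷ 12 = 25 remainder 0. Last occurrence in the window: #26 on 2001-01-19.
Occurrences #7 through #26: 20 in total.

20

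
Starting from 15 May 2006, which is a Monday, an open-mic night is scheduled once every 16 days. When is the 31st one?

7 September 2007

The 31st occurrence is 30 intervals after the first: 30 × 16 = 480 days after 15 May 2006.
May has 31 days — 16 days to the end of May leaves 464.
From end of May to end of 2006 is 214 days (250 left).
January has 31 days (219 left).
February has 28 days (191 left).
March has 31 days (160 left).
April has 30 days (130 left).
May has 31 days (99 left).
June has 30 days (69 left).
July has 31 days (38 left).
August has 31 days (7 left).
7 days into September → 7 September 2007.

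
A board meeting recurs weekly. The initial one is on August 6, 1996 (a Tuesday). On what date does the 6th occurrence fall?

September 10, 1996

The 6th occurrence is 5 intervals after the first: 5 × 7 = 35 days after August 6, 1996.
August has 31 days — 25 days to the end of August leaves 10.
10 days into September → September 10, 1996.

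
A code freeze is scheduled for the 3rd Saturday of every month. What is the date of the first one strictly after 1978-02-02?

February 1978 starts on a Wednesday; its first Saturday is the 4th, so the 3rd Saturday is the 18th — 1978-02-18.
1978-02-18 is after 1978-02-02, so that is the next one.

1978-02-18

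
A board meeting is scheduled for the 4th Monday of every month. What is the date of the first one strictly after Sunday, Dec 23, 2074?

Dec 24, 2074

Dec 2074 starts on a Saturday; its first Monday is the 3rd, so the 4th Monday is the 24th — Dec 24, 2074.
Dec 24, 2074 is after Dec 23, 2074, so that is the next one.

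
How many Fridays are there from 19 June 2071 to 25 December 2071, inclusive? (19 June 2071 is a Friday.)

28

19 June 2071 is a Friday; the first Friday on or after it is 19 June 2071.
From 19 June 2071 to 25 December 2071: 11 + 31 + 31 + 30 + 31 + 30 + 25 = 189 days (rest of June, July, August, September, October, November, December).
189 ÷ 7 = 27 full weeks with remainder 0, so 27 more Fridays after the first → 28.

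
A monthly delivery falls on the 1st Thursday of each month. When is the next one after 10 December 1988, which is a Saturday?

December 1988 starts on a Thursday, so its 1st Thursday is 1 December 1988.
That is not after 10 December 1988, so look at January 1989.
January 1989 starts on a Sunday, so its 1st Thursday is 5 January 1989 (4 days in).

5 January 1989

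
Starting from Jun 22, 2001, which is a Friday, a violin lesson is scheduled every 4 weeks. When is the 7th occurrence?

The 7th occurrence is 6 intervals after the first: 6 × 28 = 168 days after Jun 22, 2001.
Jun has 30 days — 8 days to the end of Jun leaves 160.
Jul has 31 days (129 left).
Aug has 31 days (98 left).
Sep has 30 days (68 left).
Oct has 31 days (37 left).
Nov has 30 days (7 left).
7 days into Dec → Dec 7, 2001.

Dec 7, 2001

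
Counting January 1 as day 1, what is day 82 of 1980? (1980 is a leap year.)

1980-03-22

January has 31 days (82 − 31 = 51 remain).
February has 29 days (51 − 29 = 22 remain).
22 into March → March 22.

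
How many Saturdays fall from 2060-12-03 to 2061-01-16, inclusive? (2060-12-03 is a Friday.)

2060-12-03 is a Friday; the first Saturday on or after it is 2060-12-04 (1 day later).
From 2060-12-04 to 2061-01-16: 27 + 16 = 43 days (rest of December, January).
43 ÷ 7 = 6 full weeks with remainder 1, so 6 more Saturdays after the first → 7.

7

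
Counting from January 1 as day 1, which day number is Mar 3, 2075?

62

Days in months before Mar: 31 + 28 = 59.
Plus 3 days into Mar → day 62.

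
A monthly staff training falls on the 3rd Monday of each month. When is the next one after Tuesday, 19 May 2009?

15 June 2009

May 2009 starts on a Friday; its first Monday is the 4th, so the 3rd Monday is the 18th — 18 May 2009.
That is not after 19 May 2009, so look at June 2009.
June 2009 starts on a Monday; its first Monday is the 1st, so the 3rd Monday is the 15th — 15 June 2009.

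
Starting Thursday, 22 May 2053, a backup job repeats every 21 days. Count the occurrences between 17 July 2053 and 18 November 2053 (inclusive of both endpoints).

6

Occurrences land 21·i days after 22 May 2053 for i = 0, 1, 2, …
17 July 2053 is 56 days after the start; 56 ÷ 21 = 2 remainder 14; since the remainder is 14, round up to i = 3. First occurrence in the window: #4 on 24 July 2053 (3×21 = 63 days in).
18 November 2053 is 180 days after the start; 180 ÷ 21 = 8 remainder 12. Last occurrence in the window: #9 on 6 November 2053.
Occurrences #4 through #9: 6 in total.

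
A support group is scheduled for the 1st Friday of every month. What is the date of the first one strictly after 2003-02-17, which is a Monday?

February 2003 starts on a Saturday, so its 1st Friday is 2003-02-07 (6 days in).
That is not after 2003-02-17, so look at March 2003.
March 2003 starts on a Saturday, so its 1st Friday is 2003-03-07 (6 days in).

2003-03-07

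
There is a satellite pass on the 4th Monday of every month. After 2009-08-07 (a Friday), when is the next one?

August 2009 starts on a Saturday; its first Monday is the 3rd, so the 4th Monday is the 24th — 2009-08-24.
2009-08-24 is after 2009-08-07, so that is the next one.

2009-08-24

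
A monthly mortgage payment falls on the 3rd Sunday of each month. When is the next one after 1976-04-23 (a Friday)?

1976-05-16

April 1976 starts on a Thursday; its first Sunday is the 4th, so the 3rd Sunday is the 18th — 1976-04-18.
That is not after 1976-04-23, so look at May 1976.
May 1976 starts on a Saturday; its first Sunday is the 2nd, so the 3rd Sunday is the 16th — 1976-05-16.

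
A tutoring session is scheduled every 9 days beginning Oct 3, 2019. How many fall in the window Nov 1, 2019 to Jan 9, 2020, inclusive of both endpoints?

7

Occurrences land 9·i days after Oct 3, 2019 for i = 0, 1, 2, …
Nov 1, 2019 is 29 days after the start; 29 ÷ 9 = 3 remainder 2; since the remainder is 2, round up to i = 4. First occurrence in the window: #5 on Nov 8, 2019 (4×9 = 36 days in).
Jan 9, 2020 is 98 days after the start; 98 ÷ 9 = 10 remainder 8. Last occurrence in the window: #11 on Jan 1, 2020.
Occurrences #5 through #11: 7 in total.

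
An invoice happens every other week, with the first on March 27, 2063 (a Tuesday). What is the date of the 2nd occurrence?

April 10, 2063

The 2nd occurrence is 1 interval after the first: 1 × 14 = 14 days after March 27, 2063.
March has 31 days — 4 days to the end of March leaves 10.
10 days into April → April 10, 2063.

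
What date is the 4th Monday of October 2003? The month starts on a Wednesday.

October 2003 begins on a Wednesday, so the first Monday is October 6 (5 days later).
The 4th Monday is 3 weeks later: 6 + 21 = 27.

October 27, 2003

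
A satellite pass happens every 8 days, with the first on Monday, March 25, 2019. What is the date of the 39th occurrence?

The 39th occurrence is 38 intervals after the first: 38 × 8 = 304 days after March 25, 2019.
March has 31 days — 6 days to the end of March leaves 298.
April has 30 days (268 left).
May has 31 days (237 left).
June has 30 days (207 left).
July has 31 days (176 left).
August has 31 days (145 left).
September has 30 days (115 left).
October has 31 days (84 left).
November has 30 days (54 left).
December has 31 days (23 left).
23 days into January → January 23, 2020.

January 23, 2020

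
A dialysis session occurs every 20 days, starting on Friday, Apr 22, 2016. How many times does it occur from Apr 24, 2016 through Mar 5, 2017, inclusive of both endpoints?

Occurrences land 20·i days after Apr 22, 2016 for i = 0, 1, 2, …
Apr 24, 2016 is 2 days after the start; 2 ÷ 20 = 0 remainder 2; since the remainder is 2, round up to i = 1. First occurrence in the window: #2 on May 12, 2016 (1×20 = 20 days in).
Mar 5, 2017 is 317 days after the start; 317 ÷ 20 = 15 remainder 17. Last occurrence in the window: #16 on Feb 16, 2017.
Occurrences #2 through #16: 15 in total.

15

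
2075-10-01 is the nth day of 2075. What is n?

Days in months before October: 31 + 28 + 31 + 30 + 31 + 30 + 31 + 31 + 30 = 273.
Plus 1 day into October → day 274.

274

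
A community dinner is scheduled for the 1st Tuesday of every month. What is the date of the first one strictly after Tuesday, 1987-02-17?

1987-03-03

February 1987 starts on a Sunday, so its 1st Tuesday is 1987-02-03 (2 days in).
That is not after 1987-02-17, so look at March 1987.
March 1987 starts on a Sunday, so its 1st Tuesday is 1987-03-03 (2 days in).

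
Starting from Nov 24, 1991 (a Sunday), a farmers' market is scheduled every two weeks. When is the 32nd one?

Jan 31, 1993

The 32nd occurrence is 31 intervals after the first: 31 × 14 = 434 days after Nov 24, 1991.
Nov has 30 days — 6 days to the end of Nov leaves 428.
From end of Nov to end of 1991 is 31 days (397 left).
1992 has 366 days (31 left).
31 days into Jan → Jan 31, 1993.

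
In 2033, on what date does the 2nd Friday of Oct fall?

Oct 14, 2033

The first Friday of Oct 2033 is Oct 7.
The 2nd Friday is 1 weeks later: 7 + 7 = 14.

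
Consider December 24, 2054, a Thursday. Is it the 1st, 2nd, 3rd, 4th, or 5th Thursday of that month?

Day 24 falls in week ⌈24/7⌉ of the month.
Days 1–7 hold the 1st Thursday, 8–14 the 2nd, 15–21 the 3rd, 22–28 the 4th, 29–31 the 5th.
24 is in the range for the 4th.

4th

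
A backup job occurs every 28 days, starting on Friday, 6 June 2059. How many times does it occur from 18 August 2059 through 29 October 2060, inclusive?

16

Occurrences land 28·i days after 6 June 2059 for i = 0, 1, 2, …
18 August 2059 is 73 days after the start; 73 ÷ 28 = 2 remainder 17; since the remainder is 17, round up to i = 3. First occurrence in the window: #4 on 29 August 2059 (3×28 = 84 days in).
29 October 2060 is 511 days after the start; 511 ÷ 28 = 18 remainder 7. Last occurrence in the window: #19 on 22 October 2060.
Occurrences #4 through #19: 16 in total.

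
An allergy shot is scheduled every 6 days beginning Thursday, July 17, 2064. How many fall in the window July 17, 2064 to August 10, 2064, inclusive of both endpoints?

Occurrences land 6·i days after July 17, 2064 for i = 0, 1, 2, …
The window opens on the start date, so the first occurrence inside is #1 on July 17, 2064.
August 10, 2064 is 24 days after the start; 24 ÷ 6 = 4 remainder 0. Last occurrence in the window: #5 on August 10, 2064.
Occurrences #1 through #5: 5 in total.

5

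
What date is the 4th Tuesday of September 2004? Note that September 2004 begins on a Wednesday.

September 2004 begins on a Wednesday, so the first Tuesday is September 7 (6 days later).
The 4th Tuesday is 3 weeks later: 7 + 21 = 28.

28 September 2004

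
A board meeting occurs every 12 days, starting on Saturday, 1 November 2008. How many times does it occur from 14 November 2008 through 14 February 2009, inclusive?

Occurrences land 12·i days after 1 November 2008 for i = 0, 1, 2, …
14 November 2008 is 13 days after the start; 13 ÷ 12 = 1 remainder 1; since the remainder is 1, round up to i = 2. First occurrence in the window: #3 on 25 November 2008 (2×12 = 24 days in).
14 February 2009 is 105 days after the start; 105 ÷ 12 = 8 remainder 9. Last occurrence in the window: #9 on 5 February 2009.
Occurrences #3 through #9: 7 in total.

7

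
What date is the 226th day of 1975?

Aug 14, 1975

Jan has 31 days (226 − 31 = 195 remain).
Feb has 28 days (195 − 28 = 167 remain).
Mar has 31 days (167 − 31 = 136 remain).
Apr has 30 days (136 − 30 = 106 remain).
May has 31 days (106 − 31 = 75 remain).
Jun has 30 days (75 − 30 = 45 remain).
Jul has 31 days (45 − 31 = 14 remain).
14 into Aug → Aug 14.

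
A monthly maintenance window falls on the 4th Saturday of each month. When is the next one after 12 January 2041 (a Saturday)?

26 January 2041

January 2041 starts on a Tuesday; its first Saturday is the 5th, so the 4th Saturday is the 26th — 26 January 2041.
26 January 2041 is after 12 January 2041, so that is the next one.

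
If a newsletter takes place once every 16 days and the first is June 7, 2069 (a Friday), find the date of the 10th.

October 29, 2069

The 10th occurrence is 9 intervals after the first: 9 × 16 = 144 days after June 7, 2069.
June has 30 days — 23 days to the end of June leaves 121.
July has 31 days (90 left).
August has 31 days (59 left).
September has 30 days (29 left).
29 days into October → October 29, 2069.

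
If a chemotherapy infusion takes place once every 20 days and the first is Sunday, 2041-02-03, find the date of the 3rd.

2041-03-15

The 3rd occurrence is 2 intervals after the first: 2 × 20 = 40 days after 2041-02-03.
February has 28 days — 25 days to the end of February leaves 15.
15 days into March → 2041-03-15.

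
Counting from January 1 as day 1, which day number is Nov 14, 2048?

319

Days in months before Nov: 31 + 29 + 31 + 30 + 31 + 30 + 31 + 31 + 30 + 31 = 305.
Plus 14 days into Nov → day 319.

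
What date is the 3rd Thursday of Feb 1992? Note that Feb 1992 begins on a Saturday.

Feb 1992 begins on a Saturday, so the first Thursday is Feb 6 (5 days later).
The 3rd Thursday is 2 weeks later: 6 + 14 = 20.

Feb 20, 1992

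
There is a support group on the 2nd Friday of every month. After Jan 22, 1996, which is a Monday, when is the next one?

Jan 1996 starts on a Monday; its first Friday is the 5th, so the 2nd Friday is the 12th — Jan 12, 1996.
That is not after Jan 22, 1996, so look at Feb 1996.
Feb 1996 starts on a Thursday; its first Friday is the 2nd, so the 2nd Friday is the 9th — Feb 9, 1996.

Feb 9, 1996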